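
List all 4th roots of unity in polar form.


The 4th roots of unity are cis(360k/4°) for k=0..3
Angle step = 360/4 = 90°
Primitive root: cis(90°)
Primitive root = 0 + 1.0000i

4 roots at angles: 0°, 90°, 180°, 270°


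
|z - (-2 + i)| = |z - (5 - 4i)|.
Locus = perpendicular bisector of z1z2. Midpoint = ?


Equal distances means the locus is the perpendicular bisector of z1 and z2.
Midpoint = ((-2+5)/2, (1+(-4))/2) = (1.5000, -1.5000)

Perpendicular bisector through (1.5000, -1.5000)


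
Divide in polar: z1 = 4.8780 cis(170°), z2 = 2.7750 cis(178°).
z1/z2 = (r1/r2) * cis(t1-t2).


r = 4.8780 / 2.7750 = 1.7578
theta = 170° - 178° = -8° = 352° (mod 360)

1.7578 cis(352°)


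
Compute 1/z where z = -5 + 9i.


|z|^2 = 25+81 = 106
1/z = (-5 - 9i)/106

1/z = -0.0472 - 0.0849i


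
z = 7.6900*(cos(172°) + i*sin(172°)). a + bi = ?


a = 7.6900*cos(172°) = 7.6900*(-0.99027) = -7.6152
b = 7.6900*sin(172°) = 7.6900*0.13917 = 1.0702

-7.6152 + 1.0702i


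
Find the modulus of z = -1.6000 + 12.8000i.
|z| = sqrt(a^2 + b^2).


|z| = sqrt((-1.6)^2 + 12.8^2) = sqrt(2.56 + 163.84) = sqrt(166.4) = 12.8996

|z| = 12.8996


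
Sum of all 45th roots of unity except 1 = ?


With w = e^(2*pi*i/45), all 45 of the 45th roots of unity w^0 = 1, w, ..., w^(44) sum to 0: 1 + w + ... + w^(44) = (1 - w^45)/(1 - w) = 0 since w^45 = 1, w ≠ 1.
Removing the root 1: w + w^2 + ... + w^(44) = 0 - 1 = -1

Sum = -1


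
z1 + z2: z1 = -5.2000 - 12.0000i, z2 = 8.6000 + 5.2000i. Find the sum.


Real: -5.2 + 8.6 = 3.4
Imag: -12 + 5.2 = -6.8

3.4000 - 6.8000i


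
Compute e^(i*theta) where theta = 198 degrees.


cos(198°) = -0.9511
sin(198°) = -0.3090

e^(i*198°) = -0.9511 - 0.3090i


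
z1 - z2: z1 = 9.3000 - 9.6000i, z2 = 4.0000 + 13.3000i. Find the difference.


Real: 9.3 - 4 = 5.3
Imag: -9.6 - 13.3 = -22.9

5.3000 - 22.9000i


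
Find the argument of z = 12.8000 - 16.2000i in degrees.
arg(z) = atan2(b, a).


Re = 12.8, Im = -16.2
arg = atan2(-16.2, 12.8) = -51.6869 degrees

arg(z) = -51.6869 degrees


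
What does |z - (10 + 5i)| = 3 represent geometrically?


|z - z0| = r is a circle with center z0 and radius r.
Center = (10, 5), radius = 3

Circle with center (10, 5) and radius 3


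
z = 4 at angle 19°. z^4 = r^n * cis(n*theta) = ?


r^4 = 4^4 = 256
n*theta = 4*19° = 76° = 76° (mod 360)
a = 256*cos(76°) = 61.9320
b = 256*sin(76°) = 248.3957

256 cis(76°) = 61.9320 + 248.3957i


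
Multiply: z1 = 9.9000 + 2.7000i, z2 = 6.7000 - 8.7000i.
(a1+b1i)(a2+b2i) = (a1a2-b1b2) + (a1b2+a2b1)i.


Real = 9.9*6.7 - 2.7*(-8.7) = 66.33 - (-23.49) = 89.82
Imag = 9.9*(-8.7) + 6.7*2.7 = -86.13 + 18.09 = -68.04

89.8200 - 68.0400i


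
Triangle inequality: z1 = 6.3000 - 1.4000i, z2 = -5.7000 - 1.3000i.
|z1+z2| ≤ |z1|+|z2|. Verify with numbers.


|z1| = sqrt(6.3^2 + (-1.4)^2) = sqrt(41.65) = 6.4537
|z2| = sqrt((-5.7)^2 + (-1.3)^2) = sqrt(34.18) = 5.8464
z1+z2 = 0.6000 - 2.7000i
|z1+z2| = sqrt(7.65) = 2.7659
|z1|+|z2| = 6.4537 + 5.8464 = 12.3001

|z1+z2| = 2.7659 ≤ |z1|+|z2| = 12.3001 (verified)


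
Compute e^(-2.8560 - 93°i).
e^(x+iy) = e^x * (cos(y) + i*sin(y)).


e^-2.8560 = 0.0575
cos(-93°) = -0.0523
sin(-93°) = -0.9986
Real = 0.0575*(-0.0523) = -0.0030
Imag = 0.0575*(-0.9986) = -0.0574

-0.0030 - 0.0574i


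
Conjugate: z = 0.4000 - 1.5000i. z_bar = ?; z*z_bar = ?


z_bar = 0.4000 + 1.5000i
z*z_bar = 0.4^2 + (-1.5)^2 = 0.16 + 2.25 = 2.41

z_bar = 0.4000 + 1.5000i, z*z_bar = 2.41


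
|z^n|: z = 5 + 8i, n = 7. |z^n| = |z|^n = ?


|z| = sqrt(25+64) = sqrt(89) = 9.4340
|z^7| = |z|^7 = (sqrt(89))^7 = 89^3 * sqrt(89) = 704969*sqrt(89)

|z^7| = 704969*sqrt(89) ≈ 6650664.2447


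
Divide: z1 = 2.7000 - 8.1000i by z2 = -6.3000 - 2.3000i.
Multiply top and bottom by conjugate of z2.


Conjugate of z2 = -6.3000 + 2.3000i
Numerator: (2.7000 - 8.1000i)(-6.3000 + 2.3000i) = 1.6200 + 57.2400i
Denominator: (-6.3)^2 + (-2.3)^2 = 44.98
Result = (1.6200 + 57.2400i)/44.98

0.0360 + 1.2726i


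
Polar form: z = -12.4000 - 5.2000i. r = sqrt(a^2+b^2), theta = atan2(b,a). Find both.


r = sqrt(153.76+27.04) = sqrt(180.8) = 13.4462
theta = atan2(-5.2, -12.4) = -157.2490 degrees

r = 13.4462, theta = -157.2490 degrees


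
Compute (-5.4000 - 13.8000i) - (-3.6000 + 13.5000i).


Real: -5.4 + 3.6 = -1.8
Imag: -13.8 - 13.5 = -27.3

-1.8000 - 27.3000i


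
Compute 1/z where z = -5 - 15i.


|z|^2 = 25+225 = 250
1/z = (-5 + 15i)/250

1/z = -0.0200 + 0.0600i


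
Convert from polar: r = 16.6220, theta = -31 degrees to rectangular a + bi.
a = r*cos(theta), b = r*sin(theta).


a = 16.6220*cos(-31°) = 16.6220*0.857167 = 14.2478
b = 16.6220*sin(-31°) = 16.6220*(-0.51504) = -8.5610

14.2478 - 8.5610i


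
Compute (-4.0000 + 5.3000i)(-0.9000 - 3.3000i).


Real = -4*(-0.9) - 5.3*(-3.3) = 3.6 - (-17.49) = 21.09
Imag = -4*(-3.3) - (0.9)*5.3 = 13.2 - (4.77) = 8.43

21.0900 + 8.4300i


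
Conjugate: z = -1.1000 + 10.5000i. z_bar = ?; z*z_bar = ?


z_bar = -1.1000 - 10.5000i
z*z_bar = (-1.1)^2 + 10.5^2 = 1.21 + 110.25 = 111.46

z_bar = -1.1000 - 10.5000i, z*z_bar = 111.46


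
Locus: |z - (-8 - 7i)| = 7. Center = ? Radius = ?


|z - z0| = r is a circle with center z0 and radius r.
Center = (-8, -7), radius = 7

Circle with center (-8, -7) and radius 7


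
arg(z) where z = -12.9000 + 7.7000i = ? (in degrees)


Re = -12.9, Im = 7.7
arg = atan2(7.7, -12.9) = 149.1671 degrees

arg(z) = 149.1671 degrees


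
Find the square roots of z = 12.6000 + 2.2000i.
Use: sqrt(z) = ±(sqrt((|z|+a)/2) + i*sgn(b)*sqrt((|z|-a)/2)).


|z| = sqrt(158.76+4.84) = 12.7906
sqrt((|z|+a)/2) = sqrt((12.7906+12.6)/2) = sqrt(12.6953) = 3.5630
sqrt((|z|-a)/2) = sqrt((12.7906-12.6)/2) = sqrt(0.0953) = 0.3087

±(3.5630 + 0.3087i) i.e. 3.5630 + 0.3087i and -3.5630 - 0.3087i


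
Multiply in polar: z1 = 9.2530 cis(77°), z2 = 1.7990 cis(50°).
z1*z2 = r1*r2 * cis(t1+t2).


r = 9.2530 * 1.7990 = 16.6461
theta = 77° + 50° = 127° = 127° (mod 360)

16.6461 cis(127°)


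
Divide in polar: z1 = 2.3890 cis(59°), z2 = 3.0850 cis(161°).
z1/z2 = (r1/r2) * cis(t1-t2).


r = 2.3890 / 3.0850 = 0.7744
theta = 59° - 161° = -102° = 258° (mod 360)

0.7744 cis(258°)


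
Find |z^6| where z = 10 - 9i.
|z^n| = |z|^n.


|z| = sqrt(100+81) = sqrt(181) = 13.4536
|z^6| = |z|^6 = (sqrt(181))^6 = 181^3 = 5929741

|z^6| = 5929741


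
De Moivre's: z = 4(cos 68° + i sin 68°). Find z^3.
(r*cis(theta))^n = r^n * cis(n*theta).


r^3 = 4^3 = 64
n*theta = 3*68° = 204° = 204° (mod 360)
a = 64*cos(204°) = -58.4669
b = 64*sin(204°) = -26.0311

64 cis(204°) = -58.4669 - 26.0311i


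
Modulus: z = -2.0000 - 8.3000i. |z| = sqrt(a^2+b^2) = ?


|z| = sqrt((-2)^2 + (-8.3)^2) = sqrt(4 + 68.89) = sqrt(72.89) = 8.5376

|z| = 8.5376


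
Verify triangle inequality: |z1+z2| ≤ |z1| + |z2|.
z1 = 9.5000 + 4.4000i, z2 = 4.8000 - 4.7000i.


|z1| = sqrt(9.5^2 + 4.4^2) = sqrt(109.61) = 10.4695
|z2| = sqrt(4.8^2 + (-4.7)^2) = sqrt(45.13) = 6.7179
z1+z2 = 14.3000 - 0.3000i
|z1+z2| = sqrt(204.58) = 14.3031
|z1|+|z2| = 10.4695 + 6.7179 = 17.1874

|z1+z2| = 14.3031 ≤ |z1|+|z2| = 17.1874 (verified)


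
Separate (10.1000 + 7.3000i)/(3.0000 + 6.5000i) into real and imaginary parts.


Multiply by conjugate: (10.1000 + 7.3000i)(3.0000 - 6.5000i) / (3^2 + 6.5^2)
Numerator real = 10.1*3 + 7.3*6.5 = 77.75
Numerator imag = 7.3*3 - 10.1*6.5 = -43.75
Denominator = 51.25
Re(z) = 77.75/51.25 = 1.5171
Im(z) = -43.75/51.25 = -0.8537

Re(z) = 1.5171, Im(z) = -0.8537


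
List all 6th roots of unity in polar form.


The 6th roots of unity are cis(360k/6°) for k=0..5
Angle step = 360/6 = 60°
Primitive root: cis(60°)
Primitive root = 0.5000 + 0.8660i

6 roots at angles: 0°, 60°, 120°, 180°, 240°, 300°


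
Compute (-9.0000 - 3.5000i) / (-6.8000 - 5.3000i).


Conjugate of z2 = -6.8000 + 5.3000i
Numerator: (-9.0000 - 3.5000i)(-6.8000 + 5.3000i) = 79.7500 - 23.9000i
Denominator: (-6.8)^2 + (-5.3)^2 = 74.33
Result = (79.7500 - 23.9000i)/74.33

1.0729 - 0.3215i


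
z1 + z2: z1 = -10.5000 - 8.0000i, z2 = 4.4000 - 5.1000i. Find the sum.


Real: -10.5 + 4.4 = -6.1
Imag: -8 - 5.1 = -13.1

-6.1000 - 13.1000i


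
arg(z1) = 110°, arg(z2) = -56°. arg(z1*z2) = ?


arg(z1*z2) = 110° - 56° = 54°
Normalized to (-180°, 180°]: 54°

54°


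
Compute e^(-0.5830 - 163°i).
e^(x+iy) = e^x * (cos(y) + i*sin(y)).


e^-0.5830 = 0.5582
cos(-163°) = -0.9563
sin(-163°) = -0.2924
Real = 0.5582*(-0.9563) = -0.5338
Imag = 0.5582*(-0.2924) = -0.1632

-0.5338 - 0.1632i


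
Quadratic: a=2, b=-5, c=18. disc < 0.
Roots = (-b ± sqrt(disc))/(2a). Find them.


disc = (-5)^2 - 4*2*18 = 25 - 144 = -119
sqrt(|disc|) = sqrt(119) = 10.9087
Real part = 5/(2*2) = 1.2500
Imag part = 10.9087/(2*2) = 2.7272

1.2500 ± 2.7272i


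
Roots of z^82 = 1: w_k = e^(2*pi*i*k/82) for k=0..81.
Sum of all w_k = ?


The sum of all 82th roots of unity is 0.
Geometric series: (1 - w^82)/(1 - w) = (1-1)/(1-w) = 0 since w^82 = 1, w ≠ 1.
Alternatively: coefficient of z^81 in z^82 - 1 is 0.

0


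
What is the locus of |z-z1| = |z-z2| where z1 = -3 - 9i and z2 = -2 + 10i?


Equal distances means the locus is the perpendicular bisector of z1 and z2.
Midpoint = ((-3+(-2))/2, (-9+10)/2) = (-2.5000, 0.5000)

Perpendicular bisector through (-2.5000, 0.5000)


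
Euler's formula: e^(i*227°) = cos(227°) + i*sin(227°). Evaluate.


cos(227°) = -0.6820
sin(227°) = -0.7314

e^(i*227°) = -0.6820 - 0.7314i


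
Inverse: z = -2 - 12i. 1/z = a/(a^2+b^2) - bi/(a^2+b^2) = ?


|z|^2 = 4+144 = 148
1/z = (-2 + 12i)/148

1/z = -0.0135 + 0.0811i


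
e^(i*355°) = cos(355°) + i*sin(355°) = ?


cos(355°) = 0.9962
sin(355°) = -0.0872

e^(i*355°) = 0.9962 - 0.0872i


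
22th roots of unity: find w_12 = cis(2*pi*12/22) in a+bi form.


Angle = 360*12/22 = 196.3636°
a = cos(196.3636°) = -0.9595
b = sin(196.3636°) = -0.2817

-0.9595 - 0.2817i


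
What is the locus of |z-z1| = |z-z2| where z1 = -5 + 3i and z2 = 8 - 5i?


Equal distances means the locus is the perpendicular bisector of z1 and z2.
Midpoint = ((-5+8)/2, (3+(-5))/2) = (1.5000, -1.0000)

Perpendicular bisector through (1.5000, -1.0000)


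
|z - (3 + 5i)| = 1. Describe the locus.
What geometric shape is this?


|z - z0| = r is a circle with center z0 and radius r.
Center = (3, 5), radius = 1

Circle with center (3, 5) and radius 1


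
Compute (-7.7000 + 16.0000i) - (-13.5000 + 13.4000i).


Real: -7.7 + 13.5 = 5.8
Imag: 16 - 13.4 = 2.6

5.8000 + 2.6000i


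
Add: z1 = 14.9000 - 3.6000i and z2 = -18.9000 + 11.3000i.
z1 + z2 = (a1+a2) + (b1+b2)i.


Real: 14.9 - 18.9 = -4
Imag: -3.6 + 11.3 = 7.7

-4.0000 + 7.7000i


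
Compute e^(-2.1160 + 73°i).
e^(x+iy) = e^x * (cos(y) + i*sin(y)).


e^-2.1160 = 0.1205
cos(73°) = 0.2924
sin(73°) = 0.9563
Real = 0.1205*0.2924 = 0.0352
Imag = 0.1205*0.9563 = 0.1152

0.0352 + 0.1152i


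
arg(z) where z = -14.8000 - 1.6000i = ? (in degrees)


Re = -14.8, Im = -1.6
arg = atan2(-1.6, -14.8) = -173.8298 degrees

arg(z) = -173.8298 degrees


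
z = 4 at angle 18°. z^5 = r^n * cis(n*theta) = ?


r^5 = 4^5 = 1024
n*theta = 5*18° = 90° = 90° (mod 360)
a = 1024*cos(90°) = 0
b = 1024*sin(90°) = 1024.0000

1024 cis(90°) = 0 + 1024.0000i


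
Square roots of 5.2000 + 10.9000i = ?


|z| = sqrt(27.04+118.81) = 12.0768
sqrt((|z|+a)/2) = sqrt((12.0768+5.2)/2) = sqrt(8.6384) = 2.9391
sqrt((|z|-a)/2) = sqrt((12.0768-5.2)/2) = sqrt(3.4384) = 1.8543

±(2.9391 + 1.8543i) i.e. 2.9391 + 1.8543i and -2.9391 - 1.8543i


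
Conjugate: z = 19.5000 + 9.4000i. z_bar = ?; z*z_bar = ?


z_bar = 19.5000 - 9.4000i
z*z_bar = 19.5^2 + 9.4^2 = 380.25 + 88.36 = 468.61

z_bar = 19.5000 - 9.4000i, z*z_bar = 468.61


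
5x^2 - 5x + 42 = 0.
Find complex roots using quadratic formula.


disc = (-5)^2 - 4*5*42 = 25 - 840 = -815
sqrt(|disc|) = sqrt(815) = 28.5482
Real part = 5/(2*5) = 0.5000
Imag part = 28.5482/(2*5) = 2.8548

0.5000 ± 2.8548i


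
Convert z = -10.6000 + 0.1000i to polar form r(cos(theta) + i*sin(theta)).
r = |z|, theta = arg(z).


r = sqrt(112.36+0.01) = sqrt(112.37) = 10.6005
theta = atan2(0.1, -10.6) = 179.4595 degrees

r = 10.6005, theta = 179.4595 degrees


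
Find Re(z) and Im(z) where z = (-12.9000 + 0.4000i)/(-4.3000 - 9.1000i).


Multiply by conjugate: (-12.9000 + 0.4000i)(-4.3000 + 9.1000i) / ((-4.3)^2 + (-9.1)^2)
Numerator real = -12.9*(-4.3) + 0.4*(-9.1) = 51.83
Numerator imag = 0.4*(-4.3) - (-12.9)*(-9.1) = -119.11
Denominator = 101.3
Re(z) = 51.83/101.3 = 0.5116
Im(z) = -119.11/101.3 = -1.1758

Re(z) = 0.5116, Im(z) = -1.1758


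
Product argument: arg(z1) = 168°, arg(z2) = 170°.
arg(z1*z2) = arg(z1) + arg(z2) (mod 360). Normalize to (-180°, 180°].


arg(z1*z2) = 168° + 170° = 338°
Normalized to (-180°, 180°]: -22°

-22°


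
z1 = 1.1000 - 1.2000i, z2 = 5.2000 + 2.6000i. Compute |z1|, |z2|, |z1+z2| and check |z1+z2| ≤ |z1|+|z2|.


|z1| = sqrt(1.1^2 + (-1.2)^2) = sqrt(2.65) = 1.6279
|z2| = sqrt(5.2^2 + 2.6^2) = sqrt(33.8) = 5.8138
z1+z2 = 6.3000 + 1.4000i
|z1+z2| = sqrt(41.65) = 6.4537
|z1|+|z2| = 1.6279 + 5.8138 = 7.4417

|z1+z2| = 6.4537 ≤ |z1|+|z2| = 7.4417 (verified)


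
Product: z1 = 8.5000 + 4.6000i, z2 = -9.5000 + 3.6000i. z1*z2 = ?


Real = 8.5*(-9.5) - 4.6*3.6 = -80.75 - 16.56 = -97.31
Imag = 8.5*3.6 - (9.5)*4.6 = 30.6 - (43.7) = -13.1

-97.3100 - 13.1000i


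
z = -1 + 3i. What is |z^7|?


|z| = sqrt(1+9) = sqrt(10) = 3.1623
|z^7| = |z|^7 = (sqrt(10))^7 = 10^3 * sqrt(10) = 1000*sqrt(10)

|z^7| = 1000*sqrt(10) ≈ 3162.2777


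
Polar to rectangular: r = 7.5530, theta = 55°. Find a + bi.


a = 7.5530*cos(55°) = 7.5530*0.57358 = 4.3322
b = 7.5530*sin(55°) = 7.5530*0.819152 = 6.1871

4.3322 + 6.1871i


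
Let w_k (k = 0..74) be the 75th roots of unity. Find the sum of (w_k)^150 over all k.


The roots are w_k = w^k with w = e^(2*pi*i/75), and (w^k)^150 = (w^150)^k.
So S = 1 + u + u^2 + ... + u^(74) with u = w^150.
150 = 2*75 + 0, so 150 is a multiple of 75 and u = (w^75)^2 = 1.
Every one of the 75 terms equals 1: S = 75

S = 75


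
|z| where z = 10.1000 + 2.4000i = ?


|z| = sqrt(10.1^2 + 2.4^2) = sqrt(102.01 + 5.76) = sqrt(107.77) = 10.3812

|z| = 10.3812


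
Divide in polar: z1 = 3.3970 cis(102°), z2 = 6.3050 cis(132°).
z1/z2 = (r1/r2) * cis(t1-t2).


r = 3.3970 / 6.3050 = 0.5388
theta = 102° - 132° = -30° = 330° (mod 360)

0.5388 cis(330°)


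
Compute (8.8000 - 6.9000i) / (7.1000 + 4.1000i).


Conjugate of z2 = 7.1000 - 4.1000i
Numerator: (8.8000 - 6.9000i)(7.1000 - 4.1000i) = 34.1900 - 85.0700i
Denominator: 7.1^2 + 4.1^2 = 67.22
Result = (34.1900 - 85.0700i)/67.22

0.5086 - 1.2655i


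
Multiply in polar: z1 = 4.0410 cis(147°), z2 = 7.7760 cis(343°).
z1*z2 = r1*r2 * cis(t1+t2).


r = 4.0410 * 7.7760 = 31.4228
theta = 147° + 343° = 490° = 130° (mod 360)

31.4228 cis(130°)


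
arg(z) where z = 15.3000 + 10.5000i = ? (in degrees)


Re = 15.3, Im = 10.5
arg = atan2(10.5, 15.3) = 34.4608 degrees

arg(z) = 34.4608 degrees


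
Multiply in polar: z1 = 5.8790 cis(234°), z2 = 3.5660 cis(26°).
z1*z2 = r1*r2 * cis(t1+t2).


r = 5.8790 * 3.5660 = 20.9645
theta = 234° + 26° = 260° = 260° (mod 360)

20.9645 cis(260°)


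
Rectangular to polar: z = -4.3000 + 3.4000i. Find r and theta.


r = sqrt(18.49+11.56) = sqrt(30.05) = 5.4818
theta = atan2(3.4, -4.3) = 141.6667 degrees

r = 5.4818, theta = 141.6667 degrees


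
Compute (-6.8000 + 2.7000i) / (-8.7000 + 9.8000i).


Conjugate of z2 = -8.7000 - 9.8000i
Numerator: (-6.8000 + 2.7000i)(-8.7000 - 9.8000i) = 85.6200 + 43.1500i
Denominator: (-8.7)^2 + 9.8^2 = 171.73
Result = (85.6200 + 43.1500i)/171.73

0.4986 + 0.2513i


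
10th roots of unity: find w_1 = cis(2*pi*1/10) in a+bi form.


Angle = 360*1/10 = 36°
a = cos(36°) = 0.8090
b = sin(36°) = 0.5878

0.8090 + 0.5878i


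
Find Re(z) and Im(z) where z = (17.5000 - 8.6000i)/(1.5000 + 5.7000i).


Multiply by conjugate: (17.5000 - 8.6000i)(1.5000 - 5.7000i) / (1.5^2 + 5.7^2)
Numerator real = 17.5*1.5 - (8.6)*5.7 = -22.77
Numerator imag = -8.6*1.5 - 17.5*5.7 = -112.65
Denominator = 34.74
Re(z) = -22.77/34.74 = -0.6554
Im(z) = -112.65/34.74 = -3.2427

Re(z) = -0.6554, Im(z) = -3.2427


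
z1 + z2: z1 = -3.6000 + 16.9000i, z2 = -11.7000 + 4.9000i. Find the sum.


Real: -3.6 - 11.7 = -15.3
Imag: 16.9 + 4.9 = 21.8

-15.3000 + 21.8000i


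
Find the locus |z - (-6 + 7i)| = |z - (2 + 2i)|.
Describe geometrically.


Equal distances means the locus is the perpendicular bisector of z1 and z2.
Midpoint = ((-6+2)/2, (7+2)/2) = (-2.0000, 4.5000)

Perpendicular bisector through (-2.0000, 4.5000)


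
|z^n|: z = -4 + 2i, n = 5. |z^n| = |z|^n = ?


|z| = sqrt(16+4) = sqrt(20) = 4.4721
|z^5| = |z|^5 = (sqrt(20))^5 = 20^2 * sqrt(20) = 400*sqrt(20)

|z^5| = 400*sqrt(20) ≈ 1788.8544


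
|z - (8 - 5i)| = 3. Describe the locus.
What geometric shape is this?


|z - z0| = r is a circle with center z0 and radius r.
Center = (8, -5), radius = 3

Circle with center (8, -5) and radius 3


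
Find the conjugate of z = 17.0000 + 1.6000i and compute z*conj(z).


z_bar = 17.0000 - 1.6000i
z*z_bar = 17^2 + 1.6^2 = 289 + 2.56 = 291.56

z_bar = 17.0000 - 1.6000i, z*z_bar = 291.56


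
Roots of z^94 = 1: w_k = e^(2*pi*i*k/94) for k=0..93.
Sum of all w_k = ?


The sum of all 94th roots of unity is 0.
Geometric series: (1 - w^94)/(1 - w) = (1-1)/(1-w) = 0 since w^94 = 1, w ≠ 1.
Alternatively: coefficient of z^93 in z^94 - 1 is 0.

0


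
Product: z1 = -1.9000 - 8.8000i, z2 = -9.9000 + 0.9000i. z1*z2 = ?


Real = -1.9*(-9.9) - (-8.8)*0.9 = 18.81 - (-7.92) = 26.73
Imag = -1.9*0.9 - (9.9)*(-8.8) = -1.71 + 87.12 = 85.41

26.7300 + 85.4100i


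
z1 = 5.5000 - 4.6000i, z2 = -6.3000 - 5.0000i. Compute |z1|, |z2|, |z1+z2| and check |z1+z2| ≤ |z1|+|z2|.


|z1| = sqrt(5.5^2 + (-4.6)^2) = sqrt(51.41) = 7.1701
|z2| = sqrt((-6.3)^2 + (-5)^2) = sqrt(64.69) = 8.0430
z1+z2 = -0.8000 - 9.6000i
|z1+z2| = sqrt(92.8) = 9.6333
|z1|+|z2| = 7.1701 + 8.0430 = 15.2131

|z1+z2| = 9.6333 ≤ |z1|+|z2| = 15.2131 (verified)


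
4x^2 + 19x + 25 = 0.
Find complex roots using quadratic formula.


disc = 19^2 - 4*4*25 = 361 - 400 = -39
sqrt(|disc|) = sqrt(39) = 6.2450
Real part = -19/(2*4) = -2.3750
Imag part = 6.2450/(2*4) = 0.7806

-2.3750 ± 0.7806i


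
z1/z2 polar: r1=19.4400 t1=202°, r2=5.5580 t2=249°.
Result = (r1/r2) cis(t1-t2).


r = 19.4400 / 5.5580 = 3.4977
theta = 202° - 249° = -47° = 313° (mod 360)

3.4977 cis(313°)


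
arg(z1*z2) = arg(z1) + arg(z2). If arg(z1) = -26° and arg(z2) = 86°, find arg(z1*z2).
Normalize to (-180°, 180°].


arg(z1*z2) = -26° + 86° = 60°
Normalized to (-180°, 180°]: 60°

60°


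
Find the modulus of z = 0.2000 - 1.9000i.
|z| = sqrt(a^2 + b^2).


|z| = sqrt(0.2^2 + (-1.9)^2) = sqrt(0.04 + 3.61) = sqrt(3.65) = 1.9105

|z| = 1.9105


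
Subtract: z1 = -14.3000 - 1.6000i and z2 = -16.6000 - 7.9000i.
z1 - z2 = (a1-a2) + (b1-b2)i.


Real: -14.3 + 16.6 = 2.3
Imag: -1.6 + 7.9 = 6.3

2.3000 + 6.3000i


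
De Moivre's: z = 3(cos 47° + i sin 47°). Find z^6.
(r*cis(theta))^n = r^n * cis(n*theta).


r^6 = 3^6 = 729
n*theta = 6*47° = 282° = 282° (mod 360)
a = 729*cos(282°) = 151.5676
b = 729*sin(282°) = -713.0696

729 cis(282°) = 151.5676 - 713.0696i


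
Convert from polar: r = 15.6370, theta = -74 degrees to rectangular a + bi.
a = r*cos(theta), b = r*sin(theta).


a = 15.6370*cos(-74°) = 15.6370*0.275637 = 4.3101
b = 15.6370*sin(-74°) = 15.6370*(-0.96126) = -15.0312

4.3101 - 15.0312i


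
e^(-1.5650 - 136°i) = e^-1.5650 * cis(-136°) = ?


e^-1.5650 = 0.20909
cos(-136°) = -0.7193
sin(-136°) = -0.69466
Real = 0.20909*(-0.7193) = -0.1504
Imag = 0.20909*(-0.69466) = -0.1452

-0.1504 - 0.1452i


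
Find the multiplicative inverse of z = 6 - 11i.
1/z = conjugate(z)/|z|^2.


|z|^2 = 36+121 = 157
1/z = (6 + 11i)/157

1/z = 0.0382 + 0.0701i


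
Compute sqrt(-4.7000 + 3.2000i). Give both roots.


|z| = sqrt(22.09+10.24) = 5.6859
sqrt((|z|+a)/2) = sqrt((5.6859+(-4.7))/2) = sqrt(0.4930) = 0.7021
sqrt((|z|-a)/2) = sqrt((5.6859-(-4.7))/2) = sqrt(5.1930) = 2.2788

±(0.7021 + 2.2788i) i.e. 0.7021 + 2.2788i and -0.7021 - 2.2788i


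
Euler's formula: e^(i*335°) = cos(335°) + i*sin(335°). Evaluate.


cos(335°) = 0.9063
sin(335°) = -0.4226

e^(i*335°) = 0.9063 - 0.4226i


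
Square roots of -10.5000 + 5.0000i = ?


|z| = sqrt(110.25+25) = 11.6297
sqrt((|z|+a)/2) = sqrt((11.6297+(-10.5))/2) = sqrt(0.5649) = 0.7516
sqrt((|z|-a)/2) = sqrt((11.6297-(-10.5))/2) = sqrt(11.0649) = 3.3264

±(0.7516 + 3.3264i) i.e. 0.7516 + 3.3264i and -0.7516 - 3.3264i


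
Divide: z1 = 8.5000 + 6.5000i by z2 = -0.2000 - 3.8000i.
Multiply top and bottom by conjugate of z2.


Conjugate of z2 = -0.2000 + 3.8000i
Numerator: (8.5000 + 6.5000i)(-0.2000 + 3.8000i) = -26.4000 + 31.0000i
Denominator: (-0.2)^2 + (-3.8)^2 = 14.48
Result = (-26.4000 + 31.0000i)/14.48

-1.8232 + 2.1409i


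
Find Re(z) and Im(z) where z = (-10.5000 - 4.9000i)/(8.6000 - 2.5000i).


Multiply by conjugate: (-10.5000 - 4.9000i)(8.6000 + 2.5000i) / (8.6^2 + (-2.5)^2)
Numerator real = -10.5*8.6 - (4.9)*(-2.5) = -78.05
Numerator imag = -4.9*8.6 - (-10.5)*(-2.5) = -68.39
Denominator = 80.21
Re(z) = -78.05/80.21 = -0.9731
Im(z) = -68.39/80.21 = -0.8526

Re(z) = -0.9731, Im(z) = -0.8526


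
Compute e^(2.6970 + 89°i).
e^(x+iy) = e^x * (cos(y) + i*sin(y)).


e^2.6970 = 14.8352
cos(89°) = 0.01745
sin(89°) = 0.999848
Real = 14.8352*0.01745 = 0.2589
Imag = 14.8352*0.999848 = 14.8329

0.2589 + 14.8329i


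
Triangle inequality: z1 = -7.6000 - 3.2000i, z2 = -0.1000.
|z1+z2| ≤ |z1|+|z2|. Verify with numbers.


|z1| = sqrt((-7.6)^2 + (-3.2)^2) = sqrt(68) = 8.2462
|z2| = sqrt((-0.1)^2 + 0^2) = sqrt(0.01) = 0.1000
z1+z2 = -7.7000 - 3.2000i
|z1+z2| = sqrt(69.53) = 8.3385
|z1|+|z2| = 8.2462 + 0.1000 = 8.3462

|z1+z2| = 8.3385 ≤ |z1|+|z2| = 8.3462 (verified)


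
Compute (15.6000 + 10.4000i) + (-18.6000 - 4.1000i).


Real: 15.6 - 18.6 = -3
Imag: 10.4 - 4.1 = 6.3

-3.0000 + 6.3000i


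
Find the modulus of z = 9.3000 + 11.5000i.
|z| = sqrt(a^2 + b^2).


|z| = sqrt(9.3^2 + 11.5^2) = sqrt(86.49 + 132.25) = sqrt(218.74) = 14.7899

|z| = 14.7899


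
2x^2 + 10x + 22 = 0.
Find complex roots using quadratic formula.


disc = 10^2 - 4*2*22 = 100 - 176 = -76
sqrt(|disc|) = sqrt(76) = 8.7178
Real part = -10/(2*2) = -2.5000
Imag part = 8.7178/(2*2) = 2.1794

-2.5000 ± 2.1794i


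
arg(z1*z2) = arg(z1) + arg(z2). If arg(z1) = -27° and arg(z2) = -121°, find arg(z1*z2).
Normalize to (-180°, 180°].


arg(z1*z2) = -27° - 121° = -148°
Normalized to (-180°, 180°]: -148°

-148°


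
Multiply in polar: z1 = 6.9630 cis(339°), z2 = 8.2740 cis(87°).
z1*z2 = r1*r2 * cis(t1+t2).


r = 6.9630 * 8.2740 = 57.6119
theta = 339° + 87° = 426° = 66° (mod 360)

57.6119 cis(66°)


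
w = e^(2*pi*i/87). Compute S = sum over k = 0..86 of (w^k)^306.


The roots are w_k = w^k with w = e^(2*pi*i/87), and (w^k)^306 = (w^306)^k.
So S = 1 + u + u^2 + ... + u^(86) with u = w^306.
306 = 3*87 + 45, so 306 is not a multiple of 87: u = (w^87)^3 * w^45 = w^45 ≠ 1 (w is a primitive 87th root), while u^87 = (w^87)^306 = 1.
Geometric series: S = (1 - u^87)/(1 - u) = (1 - 1)/(1 - u) = 0

S = 0


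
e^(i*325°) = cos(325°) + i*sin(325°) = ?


cos(325°) = 0.8192
sin(325°) = -0.5736

e^(i*325°) = 0.8192 - 0.5736i


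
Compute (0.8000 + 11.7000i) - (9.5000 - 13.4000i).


Real: 0.8 - 9.5 = -8.7
Imag: 11.7 + 13.4 = 25.1

-8.7000 + 25.1000i


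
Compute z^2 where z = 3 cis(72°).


r^2 = 3^2 = 9
n*theta = 2*72° = 144° = 144° (mod 360)
a = 9*cos(144°) = -7.2812
b = 9*sin(144°) = 5.2901

9 cis(144°) = -7.2812 + 5.2901i


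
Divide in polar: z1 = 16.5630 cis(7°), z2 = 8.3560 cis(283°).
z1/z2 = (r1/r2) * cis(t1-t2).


r = 16.5630 / 8.3560 = 1.9822
theta = 7° - 283° = -276° = 84° (mod 360)

1.9822 cis(84°)


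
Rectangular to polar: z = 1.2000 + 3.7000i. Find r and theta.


r = sqrt(1.44+13.69) = sqrt(15.13) = 3.8897
theta = atan2(3.7, 1.2) = 72.0309 degrees

r = 3.8897, theta = 72.0309 degrees


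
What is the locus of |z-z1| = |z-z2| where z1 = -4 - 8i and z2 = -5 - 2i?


Equal distances means the locus is the perpendicular bisector of z1 and z2.
Midpoint = ((-4+(-5))/2, (-8+(-2))/2) = (-4.5000, -5.0000)

Perpendicular bisector through (-4.5000, -5.0000)


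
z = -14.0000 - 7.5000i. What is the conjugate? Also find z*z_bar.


z_bar = -14.0000 + 7.5000i
z*z_bar = (-14)^2 + (-7.5)^2 = 196 + 56.25 = 252.25

z_bar = -14.0000 + 7.5000i, z*z_bar = 252.25


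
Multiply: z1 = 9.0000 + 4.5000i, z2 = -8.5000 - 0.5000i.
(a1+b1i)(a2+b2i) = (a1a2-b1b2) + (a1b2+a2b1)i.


Real = 9*(-8.5) - 4.5*(-0.5) = -76.5 - (-2.25) = -74.25
Imag = 9*(-0.5) - (8.5)*4.5 = -4.5 - (38.25) = -42.75

-74.2500 - 42.7500i


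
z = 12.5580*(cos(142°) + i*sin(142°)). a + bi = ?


a = 12.5580*cos(142°) = 12.5580*(-0.78801) = -9.8958
b = 12.5580*sin(142°) = 12.5580*0.61566 = 7.7315

-9.8958 + 7.7315i


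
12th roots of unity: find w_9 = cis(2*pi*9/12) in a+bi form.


Angle = 360*9/12 = 270°
a = cos(270°) = 0
b = sin(270°) = -1.0000

0 - 1.0000i


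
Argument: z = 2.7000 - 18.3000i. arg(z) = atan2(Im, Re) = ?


Re = 2.7, Im = -18.3
arg = atan2(-18.3, 2.7) = -81.6071 degrees

arg(z) = -81.6071 degrees


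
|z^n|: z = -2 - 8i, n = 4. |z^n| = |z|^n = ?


|z| = sqrt(4+64) = sqrt(68) = 8.2462
|z^4| = |z|^4 = (sqrt(68))^4 = 68^2 = 4624

|z^4| = 4624


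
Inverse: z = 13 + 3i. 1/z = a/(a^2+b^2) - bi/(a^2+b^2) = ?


|z|^2 = 169+9 = 178
1/z = (13 - 3i)/178

1/z = 0.0730 - 0.0169i


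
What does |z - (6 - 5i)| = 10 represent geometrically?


|z - z0| = r is a circle with center z0 and radius r.
Center = (6, -5), radius = 10

Circle with center (6, -5) and radius 10


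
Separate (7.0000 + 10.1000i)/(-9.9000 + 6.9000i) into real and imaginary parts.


Multiply by conjugate: (7.0000 + 10.1000i)(-9.9000 - 6.9000i) / ((-9.9)^2 + 6.9^2)
Numerator real = 7*(-9.9) + 10.1*6.9 = 0.39
Numerator imag = 10.1*(-9.9) - 7*6.9 = -148.29
Denominator = 145.62
Re(z) = 0.39/145.62 = 0.0027
Im(z) = -148.29/145.62 = -1.0183

Re(z) = 0.0027, Im(z) = -1.0183


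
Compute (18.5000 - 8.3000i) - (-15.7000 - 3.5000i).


Real: 18.5 + 15.7 = 34.2
Imag: -8.3 + 3.5 = -4.8

34.2000 - 4.8000i


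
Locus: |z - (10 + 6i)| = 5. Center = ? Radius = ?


|z - z0| = r is a circle with center z0 and radius r.
Center = (10, 6), radius = 5

Circle with center (10, 6) and radius 5


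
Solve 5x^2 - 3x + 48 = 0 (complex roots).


disc = (-3)^2 - 4*5*48 = 9 - 960 = -951
sqrt(|disc|) = sqrt(951) = 30.8383
Real part = 3/(2*5) = 0.3000
Imag part = 30.8383/(2*5) = 3.0838

0.3000 ± 3.0838i


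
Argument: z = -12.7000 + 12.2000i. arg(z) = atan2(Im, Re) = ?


Re = -12.7, Im = 12.2
arg = atan2(12.2, -12.7) = 136.1504 degrees

arg(z) = 136.1504 degrees


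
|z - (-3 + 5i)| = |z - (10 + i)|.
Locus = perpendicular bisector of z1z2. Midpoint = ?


Equal distances means the locus is the perpendicular bisector of z1 and z2.
Midpoint = ((-3+10)/2, (5+1)/2) = (3.5000, 3.0000)

Perpendicular bisector through (3.5000, 3.0000)


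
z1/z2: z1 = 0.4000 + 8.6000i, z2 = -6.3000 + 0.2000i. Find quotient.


Conjugate of z2 = -6.3000 - 0.2000i
Numerator: (0.4000 + 8.6000i)(-6.3000 - 0.2000i) = -0.8000 - 54.2600i
Denominator: (-6.3)^2 + 0.2^2 = 39.73
Result = (-0.8000 - 54.2600i)/39.73

-0.0201 - 1.3657i


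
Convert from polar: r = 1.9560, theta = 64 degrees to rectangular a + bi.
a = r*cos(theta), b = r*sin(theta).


a = 1.9560*cos(64°) = 1.9560*0.4384 = 0.8575
b = 1.9560*sin(64°) = 1.9560*0.89879 = 1.7580

0.8575 + 1.7580i


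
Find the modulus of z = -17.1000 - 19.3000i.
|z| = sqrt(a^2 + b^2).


|z| = sqrt((-17.1)^2 + (-19.3)^2) = sqrt(292.41 + 372.49) = sqrt(664.9) = 25.7857

|z| = 25.7857


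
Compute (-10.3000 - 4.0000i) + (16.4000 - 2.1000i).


Real: -10.3 + 16.4 = 6.1
Imag: -4 - 2.1 = -6.1

6.1000 - 6.1000i


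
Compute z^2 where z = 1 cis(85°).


r^2 = 1^2 = 1
n*theta = 2*85° = 170° = 170° (mod 360)
a = 1*cos(170°) = -0.9848
b = 1*sin(170°) = 0.1736

1 cis(170°) = -0.9848 + 0.1736i


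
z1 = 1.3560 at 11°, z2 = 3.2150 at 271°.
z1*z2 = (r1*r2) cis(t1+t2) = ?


r = 1.3560 * 3.2150 = 4.3595
theta = 11° + 271° = 282° = 282° (mod 360)

4.3595 cis(282°)


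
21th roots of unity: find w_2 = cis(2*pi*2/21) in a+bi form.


Angle = 360*2/21 = 34.2857°
a = cos(34.2857°) = 0.8262
b = sin(34.2857°) = 0.5633

0.8262 + 0.5633i


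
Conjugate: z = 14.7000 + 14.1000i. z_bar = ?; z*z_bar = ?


z_bar = 14.7000 - 14.1000i
z*z_bar = 14.7^2 + 14.1^2 = 216.09 + 198.81 = 414.9

z_bar = 14.7000 - 14.1000i, z*z_bar = 414.9


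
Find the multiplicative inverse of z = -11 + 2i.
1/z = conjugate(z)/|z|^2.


|z|^2 = 121+4 = 125
1/z = (-11 - 2i)/125

1/z = -0.0880 - 0.0160i


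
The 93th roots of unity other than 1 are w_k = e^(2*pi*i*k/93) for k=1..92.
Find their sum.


With w = e^(2*pi*i/93), all 93 of the 93th roots of unity w^0 = 1, w, ..., w^(92) sum to 0: 1 + w + ... + w^(92) = (1 - w^93)/(1 - w) = 0 since w^93 = 1, w ≠ 1.
Removing the root 1: w + w^2 + ... + w^(92) = 0 - 1 = -1

Sum = -1


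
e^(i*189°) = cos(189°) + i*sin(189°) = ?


cos(189°) = -0.9877
sin(189°) = -0.1564

e^(i*189°) = -0.9877 - 0.1564i


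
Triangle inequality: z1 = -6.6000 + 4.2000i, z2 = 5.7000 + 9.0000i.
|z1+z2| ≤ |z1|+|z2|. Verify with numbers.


|z1| = sqrt((-6.6)^2 + 4.2^2) = sqrt(61.2) = 7.8230
|z2| = sqrt(5.7^2 + 9^2) = sqrt(113.49) = 10.6532
z1+z2 = -0.9000 + 13.2000i
|z1+z2| = sqrt(175.05) = 13.2306
|z1|+|z2| = 7.8230 + 10.6532 = 18.4762

|z1+z2| = 13.2306 ≤ |z1|+|z2| = 18.4762 (verified)


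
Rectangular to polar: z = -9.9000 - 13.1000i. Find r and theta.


r = sqrt(98.01+171.61) = sqrt(269.62) = 16.4201
theta = atan2(-13.1, -9.9) = -127.0793 degrees

r = 16.4201, theta = -127.0793 degrees


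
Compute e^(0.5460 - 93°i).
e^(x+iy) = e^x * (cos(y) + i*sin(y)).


e^0.5460 = 1.72633
cos(-93°) = -0.0523
sin(-93°) = -0.99863
Real = 1.72633*(-0.0523) = -0.0903
Imag = 1.72633*(-0.99863) = -1.7240

-0.0903 - 1.7240i


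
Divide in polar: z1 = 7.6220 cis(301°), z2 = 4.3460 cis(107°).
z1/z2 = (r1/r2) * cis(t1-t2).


r = 7.6220 / 4.3460 = 1.7538
theta = 301° - 107° = 194° = 194° (mod 360)

1.7538 cis(194°)


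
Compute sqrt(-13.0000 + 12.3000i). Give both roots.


|z| = sqrt(169+151.29) = 17.8966
sqrt((|z|+a)/2) = sqrt((17.8966+(-13))/2) = sqrt(2.4483) = 1.5647
sqrt((|z|-a)/2) = sqrt((17.8966-(-13))/2) = sqrt(15.4483) = 3.9304

±(1.5647 + 3.9304i) i.e. 1.5647 + 3.9304i and -1.5647 - 3.9304i


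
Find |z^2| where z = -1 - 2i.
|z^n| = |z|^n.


|z| = sqrt(1+4) = sqrt(5) = 2.2361
|z^2| = |z|^2 = (sqrt(5))^2 = 5

|z^2| = 5


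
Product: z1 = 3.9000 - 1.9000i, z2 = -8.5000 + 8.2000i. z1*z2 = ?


Real = 3.9*(-8.5) - (-1.9)*8.2 = -33.15 - (-15.58) = -17.57
Imag = 3.9*8.2 - (8.5)*(-1.9) = 31.98 + 16.15 = 48.13

-17.5700 + 48.1300i


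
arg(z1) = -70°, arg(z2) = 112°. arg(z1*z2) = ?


arg(z1*z2) = -70° + 112° = 42°
Normalized to (-180°, 180°]: 42°

42°


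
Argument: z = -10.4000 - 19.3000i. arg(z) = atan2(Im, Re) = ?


Re = -10.4, Im = -19.3
arg = atan2(-19.3, -10.4) = -118.3185 degrees

arg(z) = -118.3185 degrees


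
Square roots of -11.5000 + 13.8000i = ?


|z| = sqrt(132.25+190.44) = 17.9636
sqrt((|z|+a)/2) = sqrt((17.9636+(-11.5))/2) = sqrt(3.2318) = 1.7977
sqrt((|z|-a)/2) = sqrt((17.9636-(-11.5))/2) = sqrt(14.7318) = 3.8382

±(1.7977 + 3.8382i) i.e. 1.7977 + 3.8382i and -1.7977 - 3.8382i


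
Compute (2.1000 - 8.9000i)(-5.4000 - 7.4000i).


Real = 2.1*(-5.4) - (-8.9)*(-7.4) = -11.34 - 65.86 = -77.2
Imag = 2.1*(-7.4) - (5.4)*(-8.9) = -15.54 + 48.06 = 32.52

-77.2000 + 32.5200i


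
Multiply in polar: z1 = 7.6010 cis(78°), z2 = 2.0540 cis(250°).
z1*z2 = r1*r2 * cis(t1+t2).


r = 7.6010 * 2.0540 = 15.6125
theta = 78° + 250° = 328° = 328° (mod 360)

15.6125 cis(328°)


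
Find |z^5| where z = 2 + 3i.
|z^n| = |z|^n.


|z| = sqrt(4+9) = sqrt(13) = 3.6056
|z^5| = |z|^5 = (sqrt(13))^5 = 13^2 * sqrt(13) = 169*sqrt(13)

|z^5| = 169*sqrt(13) ≈ 609.3382


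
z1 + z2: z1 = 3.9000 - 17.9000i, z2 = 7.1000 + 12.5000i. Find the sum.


Real: 3.9 + 7.1 = 11
Imag: -17.9 + 12.5 = -5.4

11.0000 - 5.4000i


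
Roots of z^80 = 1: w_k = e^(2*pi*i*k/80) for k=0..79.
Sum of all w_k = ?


The sum of all 80th roots of unity is 0.
Geometric series: (1 - w^80)/(1 - w) = (1-1)/(1-w) = 0 since w^80 = 1, w ≠ 1.
Alternatively: coefficient of z^79 in z^80 - 1 is 0.

0


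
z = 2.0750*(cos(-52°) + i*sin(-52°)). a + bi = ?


a = 2.0750*cos(-52°) = 2.0750*0.61566 = 1.2775
b = 2.0750*sin(-52°) = 2.0750*(-0.788) = -1.6351

1.2775 - 1.6351i


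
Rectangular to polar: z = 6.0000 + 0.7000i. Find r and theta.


r = sqrt(36+0.49) = sqrt(36.49) = 6.0407
theta = atan2(0.7, 6) = 6.6544 degrees

r = 6.0407, theta = 6.6544 degrees


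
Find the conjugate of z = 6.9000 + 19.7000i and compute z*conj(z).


z_bar = 6.9000 - 19.7000i
z*z_bar = 6.9^2 + 19.7^2 = 47.61 + 388.09 = 435.7

z_bar = 6.9000 - 19.7000i, z*z_bar = 435.7


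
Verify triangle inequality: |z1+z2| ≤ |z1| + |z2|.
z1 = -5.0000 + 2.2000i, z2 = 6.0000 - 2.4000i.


|z1| = sqrt((-5)^2 + 2.2^2) = sqrt(29.84) = 5.4626
|z2| = sqrt(6^2 + (-2.4)^2) = sqrt(41.76) = 6.4622
z1+z2 = 1.0000 - 0.2000i
|z1+z2| = sqrt(1.04) = 1.0198
|z1|+|z2| = 5.4626 + 6.4622 = 11.9248

|z1+z2| = 1.0198 ≤ |z1|+|z2| = 11.9248 (verified)


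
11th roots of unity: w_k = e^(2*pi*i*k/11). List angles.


The 11th roots of unity are cis(360k/11°) for k=0..10
Angle step = 360/11 = 32.7273°
Primitive root: cis(32.7273°)
Primitive root = 0.8413 + 0.5406i

11 roots at angles: 0°, 32.7273°, 65.4545°, 98.1818°, 130.9091°, 163.6364°, 196.3636°, 229.0909°, 261.8182°, 294.5455°, 327.2727°


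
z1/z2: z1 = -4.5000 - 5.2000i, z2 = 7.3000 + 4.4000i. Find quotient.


Conjugate of z2 = 7.3000 - 4.4000i
Numerator: (-4.5000 - 5.2000i)(7.3000 - 4.4000i) = -55.7300 - 18.1600i
Denominator: 7.3^2 + 4.4^2 = 72.65
Result = (-55.7300 - 18.1600i)/72.65

-0.7671 - 0.2500i


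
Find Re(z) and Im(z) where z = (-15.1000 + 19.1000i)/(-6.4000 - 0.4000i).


Multiply by conjugate: (-15.1000 + 19.1000i)(-6.4000 + 0.4000i) / ((-6.4)^2 + (-0.4)^2)
Numerator real = -15.1*(-6.4) + 19.1*(-0.4) = 89
Numerator imag = 19.1*(-6.4) - (-15.1)*(-0.4) = -128.28
Denominator = 41.12
Re(z) = 89/41.12 = 2.1644
Im(z) = -128.28/41.12 = -3.1196

Re(z) = 2.1644, Im(z) = -3.1196


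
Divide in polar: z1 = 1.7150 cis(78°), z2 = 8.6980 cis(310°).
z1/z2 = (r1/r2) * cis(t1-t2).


r = 1.7150 / 8.6980 = 0.1972
theta = 78° - 310° = -232° = 128° (mod 360)

0.1972 cis(128°)


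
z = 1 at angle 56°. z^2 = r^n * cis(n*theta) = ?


r^2 = 1^2 = 1
n*theta = 2*56° = 112° = 112° (mod 360)
a = 1*cos(112°) = -0.3746
b = 1*sin(112°) = 0.9272

1 cis(112°) = -0.3746 + 0.9272i


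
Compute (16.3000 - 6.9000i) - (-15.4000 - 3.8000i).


Real: 16.3 + 15.4 = 31.7
Imag: -6.9 + 3.8 = -3.1

31.7000 - 3.1000i


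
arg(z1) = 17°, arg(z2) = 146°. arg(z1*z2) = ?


arg(z1*z2) = 17° + 146° = 163°
Normalized to (-180°, 180°]: 163°

163°


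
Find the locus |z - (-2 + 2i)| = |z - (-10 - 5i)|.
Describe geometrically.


Equal distances means the locus is the perpendicular bisector of z1 and z2.
Midpoint = ((-2+(-10))/2, (2+(-5))/2) = (-6.0000, -1.5000)

Perpendicular bisector through (-6.0000, -1.5000)


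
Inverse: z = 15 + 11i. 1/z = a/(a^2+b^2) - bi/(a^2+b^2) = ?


|z|^2 = 225+121 = 346
1/z = (15 - 11i)/346

1/z = 0.0434 - 0.0318i


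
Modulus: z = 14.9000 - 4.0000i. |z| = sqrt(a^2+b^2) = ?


|z| = sqrt(14.9^2 + (-4)^2) = sqrt(222.01 + 16) = sqrt(238.01) = 15.4276

|z| = 15.4276


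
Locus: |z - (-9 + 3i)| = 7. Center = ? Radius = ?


|z - z0| = r is a circle with center z0 and radius r.
Center = (-9, 3), radius = 7

Circle with center (-9, 3) and radius 7


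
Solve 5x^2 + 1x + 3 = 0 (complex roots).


disc = 1^2 - 4*5*3 = 1 - 60 = -59
sqrt(|disc|) = sqrt(59) = 7.6811
Real part = -1/(2*5) = -0.1000
Imag part = 7.6811/(2*5) = 0.7681

-0.1000 ± 0.7681i


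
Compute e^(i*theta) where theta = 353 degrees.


cos(353°) = 0.9925
sin(353°) = -0.1219

e^(i*353°) = 0.9925 - 0.1219i


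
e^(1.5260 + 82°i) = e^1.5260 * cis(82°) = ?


e^1.5260 = 4.59974
cos(82°) = 0.139173
sin(82°) = 0.99027
Real = 4.59974*0.139173 = 0.6402
Imag = 4.59974*0.99027 = 4.5550

0.6402 + 4.5550i


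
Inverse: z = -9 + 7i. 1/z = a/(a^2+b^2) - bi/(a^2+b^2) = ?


|z|^2 = 81+49 = 130
1/z = (-9 - 7i)/130

1/z = -0.0692 - 0.0538i


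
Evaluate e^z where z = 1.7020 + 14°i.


e^1.7020 = 5.4849
cos(14°) = 0.9703
sin(14°) = 0.24192
Real = 5.4849*0.9703 = 5.3220
Imag = 5.4849*0.24192 = 1.3269

5.3220 + 1.3269i


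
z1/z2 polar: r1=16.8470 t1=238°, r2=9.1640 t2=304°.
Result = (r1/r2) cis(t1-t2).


r = 16.8470 / 9.1640 = 1.8384
theta = 238° - 304° = -66° = 294° (mod 360)

1.8384 cis(294°)


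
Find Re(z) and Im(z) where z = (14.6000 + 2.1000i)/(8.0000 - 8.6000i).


Multiply by conjugate: (14.6000 + 2.1000i)(8.0000 + 8.6000i) / (8^2 + (-8.6)^2)
Numerator real = 14.6*8 + 2.1*(-8.6) = 98.74
Numerator imag = 2.1*8 - 14.6*(-8.6) = 142.36
Denominator = 137.96
Re(z) = 98.74/137.96 = 0.7157
Im(z) = 142.36/137.96 = 1.0319

Re(z) = 0.7157, Im(z) = 1.0319


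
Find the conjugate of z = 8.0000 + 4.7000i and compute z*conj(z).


z_bar = 8.0000 - 4.7000i
z*z_bar = 8^2 + 4.7^2 = 64 + 22.09 = 86.09

z_bar = 8.0000 - 4.7000i, z*z_bar = 86.09


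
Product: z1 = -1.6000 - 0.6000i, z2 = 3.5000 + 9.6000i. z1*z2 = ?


Real = -1.6*3.5 - (-0.6)*9.6 = -5.6 - (-5.76) = 0.16
Imag = -1.6*9.6 + 3.5*(-0.6) = -15.36 - (2.1) = -17.46

0.1600 - 17.4600i


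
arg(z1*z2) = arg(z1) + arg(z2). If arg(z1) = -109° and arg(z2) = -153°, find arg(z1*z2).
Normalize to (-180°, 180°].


arg(z1*z2) = -109° - 153° = -262°
Normalized to (-180°, 180°]: 98°

98°


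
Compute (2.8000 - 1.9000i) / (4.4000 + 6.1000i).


Conjugate of z2 = 4.4000 - 6.1000i
Numerator: (2.8000 - 1.9000i)(4.4000 - 6.1000i) = 0.7300 - 25.4400i
Denominator: 4.4^2 + 6.1^2 = 56.57
Result = (0.7300 - 25.4400i)/56.57

0.0129 - 0.4497i


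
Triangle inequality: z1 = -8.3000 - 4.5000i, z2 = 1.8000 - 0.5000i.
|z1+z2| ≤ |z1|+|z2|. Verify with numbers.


|z1| = sqrt((-8.3)^2 + (-4.5)^2) = sqrt(89.14) = 9.4414
|z2| = sqrt(1.8^2 + (-0.5)^2) = sqrt(3.49) = 1.8682
z1+z2 = -6.5000 - 5.0000i
|z1+z2| = sqrt(67.25) = 8.2006
|z1|+|z2| = 9.4414 + 1.8682 = 11.3096

|z1+z2| = 8.2006 ≤ |z1|+|z2| = 11.3096 (verified)


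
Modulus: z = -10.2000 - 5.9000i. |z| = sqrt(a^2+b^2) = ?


|z| = sqrt((-10.2)^2 + (-5.9)^2) = sqrt(104.04 + 34.81) = sqrt(138.85) = 11.7835

|z| = 11.7835


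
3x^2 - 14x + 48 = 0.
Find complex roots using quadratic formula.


disc = (-14)^2 - 4*3*48 = 196 - 576 = -380
sqrt(|disc|) = sqrt(380) = 19.4936
Real part = 14/(2*3) = 2.3333
Imag part = 19.4936/(2*3) = 3.2489

2.3333 ± 3.2489i


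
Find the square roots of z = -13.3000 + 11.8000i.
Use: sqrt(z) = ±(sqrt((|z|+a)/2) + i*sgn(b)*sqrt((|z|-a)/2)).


|z| = sqrt(176.89+139.24) = 17.7800
sqrt((|z|+a)/2) = sqrt((17.7800+(-13.3))/2) = sqrt(2.2400) = 1.4967
sqrt((|z|-a)/2) = sqrt((17.7800-(-13.3))/2) = sqrt(15.5400) = 3.9421

±(1.4967 + 3.9421i) i.e. 1.4967 + 3.9421i and -1.4967 - 3.9421i
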